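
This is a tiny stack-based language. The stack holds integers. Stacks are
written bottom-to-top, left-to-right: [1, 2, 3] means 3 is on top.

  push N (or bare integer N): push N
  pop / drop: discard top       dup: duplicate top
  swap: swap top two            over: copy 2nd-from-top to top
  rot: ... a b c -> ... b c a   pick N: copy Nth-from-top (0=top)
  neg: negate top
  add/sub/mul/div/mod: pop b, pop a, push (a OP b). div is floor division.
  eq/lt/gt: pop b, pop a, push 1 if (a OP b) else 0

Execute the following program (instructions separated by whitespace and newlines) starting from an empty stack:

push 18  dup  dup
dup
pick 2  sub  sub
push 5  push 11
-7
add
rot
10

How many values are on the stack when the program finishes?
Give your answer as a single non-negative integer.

Answer: 6

Derivation:
After 'push 18': stack = [18] (depth 1)
After 'dup': stack = [18, 18] (depth 2)
After 'dup': stack = [18, 18, 18] (depth 3)
After 'dup': stack = [18, 18, 18, 18] (depth 4)
After 'pick 2': stack = [18, 18, 18, 18, 18] (depth 5)
After 'sub': stack = [18, 18, 18, 0] (depth 4)
After 'sub': stack = [18, 18, 18] (depth 3)
After 'push 5': stack = [18, 18, 18, 5] (depth 4)
After 'push 11': stack = [18, 18, 18, 5, 11] (depth 5)
After 'push -7': stack = [18, 18, 18, 5, 11, -7] (depth 6)
After 'add': stack = [18, 18, 18, 5, 4] (depth 5)
After 'rot': stack = [18, 18, 5, 4, 18] (depth 5)
After 'push 10': stack = [18, 18, 5, 4, 18, 10] (depth 6)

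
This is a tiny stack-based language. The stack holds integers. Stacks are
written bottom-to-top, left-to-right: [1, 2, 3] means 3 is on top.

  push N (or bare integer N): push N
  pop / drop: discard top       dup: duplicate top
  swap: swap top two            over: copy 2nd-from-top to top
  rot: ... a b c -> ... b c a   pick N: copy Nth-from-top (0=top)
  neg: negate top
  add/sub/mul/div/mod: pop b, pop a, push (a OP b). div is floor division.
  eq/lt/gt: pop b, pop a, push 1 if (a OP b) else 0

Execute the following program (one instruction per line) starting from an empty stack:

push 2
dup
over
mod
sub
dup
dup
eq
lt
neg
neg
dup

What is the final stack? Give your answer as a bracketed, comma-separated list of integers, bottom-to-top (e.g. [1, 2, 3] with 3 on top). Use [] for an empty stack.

After 'push 2': [2]
After 'dup': [2, 2]
After 'over': [2, 2, 2]
After 'mod': [2, 0]
After 'sub': [2]
After 'dup': [2, 2]
After 'dup': [2, 2, 2]
After 'eq': [2, 1]
After 'lt': [0]
After 'neg': [0]
After 'neg': [0]
After 'dup': [0, 0]

Answer: [0, 0]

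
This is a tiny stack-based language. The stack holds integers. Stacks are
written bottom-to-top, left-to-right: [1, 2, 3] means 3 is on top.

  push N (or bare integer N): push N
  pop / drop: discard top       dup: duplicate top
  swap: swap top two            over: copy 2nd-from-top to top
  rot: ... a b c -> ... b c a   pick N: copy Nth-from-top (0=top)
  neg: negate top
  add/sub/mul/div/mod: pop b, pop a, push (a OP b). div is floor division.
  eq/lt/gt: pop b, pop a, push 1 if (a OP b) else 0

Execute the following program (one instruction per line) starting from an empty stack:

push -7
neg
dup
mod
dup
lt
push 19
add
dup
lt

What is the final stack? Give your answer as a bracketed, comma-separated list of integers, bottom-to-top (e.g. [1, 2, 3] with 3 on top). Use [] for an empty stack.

After 'push -7': [-7]
After 'neg': [7]
After 'dup': [7, 7]
After 'mod': [0]
After 'dup': [0, 0]
After 'lt': [0]
After 'push 19': [0, 19]
After 'add': [19]
After 'dup': [19, 19]
After 'lt': [0]

Answer: [0]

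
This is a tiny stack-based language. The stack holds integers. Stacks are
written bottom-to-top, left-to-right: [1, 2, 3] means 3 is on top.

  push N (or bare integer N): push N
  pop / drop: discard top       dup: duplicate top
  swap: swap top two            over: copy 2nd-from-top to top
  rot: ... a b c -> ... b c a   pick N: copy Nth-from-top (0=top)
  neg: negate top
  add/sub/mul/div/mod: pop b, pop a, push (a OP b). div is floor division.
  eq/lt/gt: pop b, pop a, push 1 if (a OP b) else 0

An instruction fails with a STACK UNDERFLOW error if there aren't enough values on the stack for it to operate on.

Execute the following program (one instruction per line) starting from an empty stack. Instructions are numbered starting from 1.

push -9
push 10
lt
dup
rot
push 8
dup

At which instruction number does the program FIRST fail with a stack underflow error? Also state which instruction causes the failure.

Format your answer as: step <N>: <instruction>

Answer: step 5: rot

Derivation:
Step 1 ('push -9'): stack = [-9], depth = 1
Step 2 ('push 10'): stack = [-9, 10], depth = 2
Step 3 ('lt'): stack = [1], depth = 1
Step 4 ('dup'): stack = [1, 1], depth = 2
Step 5 ('rot'): needs 3 value(s) but depth is 2 — STACK UNDERFLOW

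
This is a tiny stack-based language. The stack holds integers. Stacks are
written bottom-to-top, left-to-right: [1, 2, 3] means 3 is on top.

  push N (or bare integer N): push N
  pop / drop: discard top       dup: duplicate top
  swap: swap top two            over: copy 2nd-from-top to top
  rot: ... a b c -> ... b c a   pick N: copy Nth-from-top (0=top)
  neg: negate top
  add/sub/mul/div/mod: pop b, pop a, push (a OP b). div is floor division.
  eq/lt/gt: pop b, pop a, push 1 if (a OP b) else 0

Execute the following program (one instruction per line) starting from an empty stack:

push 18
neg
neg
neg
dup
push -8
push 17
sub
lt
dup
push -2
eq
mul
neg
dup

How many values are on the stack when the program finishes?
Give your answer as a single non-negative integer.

After 'push 18': stack = [18] (depth 1)
After 'neg': stack = [-18] (depth 1)
After 'neg': stack = [18] (depth 1)
After 'neg': stack = [-18] (depth 1)
After 'dup': stack = [-18, -18] (depth 2)
After 'push -8': stack = [-18, -18, -8] (depth 3)
After 'push 17': stack = [-18, -18, -8, 17] (depth 4)
After 'sub': stack = [-18, -18, -25] (depth 3)
After 'lt': stack = [-18, 0] (depth 2)
After 'dup': stack = [-18, 0, 0] (depth 3)
After 'push -2': stack = [-18, 0, 0, -2] (depth 4)
After 'eq': stack = [-18, 0, 0] (depth 3)
After 'mul': stack = [-18, 0] (depth 2)
After 'neg': stack = [-18, 0] (depth 2)
After 'dup': stack = [-18, 0, 0] (depth 3)

Answer: 3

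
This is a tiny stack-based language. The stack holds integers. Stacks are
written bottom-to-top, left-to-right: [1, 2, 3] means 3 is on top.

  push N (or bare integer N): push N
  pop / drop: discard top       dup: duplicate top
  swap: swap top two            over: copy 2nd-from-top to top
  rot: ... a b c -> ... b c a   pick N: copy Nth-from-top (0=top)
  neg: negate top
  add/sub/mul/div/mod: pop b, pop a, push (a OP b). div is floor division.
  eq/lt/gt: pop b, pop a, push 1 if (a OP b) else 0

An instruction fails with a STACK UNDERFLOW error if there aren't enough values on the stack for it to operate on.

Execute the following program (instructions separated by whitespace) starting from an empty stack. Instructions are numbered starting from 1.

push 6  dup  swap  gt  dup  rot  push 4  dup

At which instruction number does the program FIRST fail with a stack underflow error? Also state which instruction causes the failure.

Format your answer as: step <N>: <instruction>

Answer: step 6: rot

Derivation:
Step 1 ('push 6'): stack = [6], depth = 1
Step 2 ('dup'): stack = [6, 6], depth = 2
Step 3 ('swap'): stack = [6, 6], depth = 2
Step 4 ('gt'): stack = [0], depth = 1
Step 5 ('dup'): stack = [0, 0], depth = 2
Step 6 ('rot'): needs 3 value(s) but depth is 2 — STACK UNDERFLOW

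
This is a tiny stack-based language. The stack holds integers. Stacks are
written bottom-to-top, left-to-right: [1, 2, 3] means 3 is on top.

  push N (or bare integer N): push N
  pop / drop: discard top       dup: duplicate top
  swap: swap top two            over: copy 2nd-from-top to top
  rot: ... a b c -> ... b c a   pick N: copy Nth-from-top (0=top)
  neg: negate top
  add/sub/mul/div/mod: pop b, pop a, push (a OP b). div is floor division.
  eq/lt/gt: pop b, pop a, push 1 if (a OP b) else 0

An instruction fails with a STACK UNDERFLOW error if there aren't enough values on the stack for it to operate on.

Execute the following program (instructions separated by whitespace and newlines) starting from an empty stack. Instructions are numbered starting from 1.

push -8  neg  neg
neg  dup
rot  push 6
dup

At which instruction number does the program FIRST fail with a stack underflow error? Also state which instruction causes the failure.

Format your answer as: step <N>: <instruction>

Answer: step 6: rot

Derivation:
Step 1 ('push -8'): stack = [-8], depth = 1
Step 2 ('neg'): stack = [8], depth = 1
Step 3 ('neg'): stack = [-8], depth = 1
Step 4 ('neg'): stack = [8], depth = 1
Step 5 ('dup'): stack = [8, 8], depth = 2
Step 6 ('rot'): needs 3 value(s) but depth is 2 — STACK UNDERFLOW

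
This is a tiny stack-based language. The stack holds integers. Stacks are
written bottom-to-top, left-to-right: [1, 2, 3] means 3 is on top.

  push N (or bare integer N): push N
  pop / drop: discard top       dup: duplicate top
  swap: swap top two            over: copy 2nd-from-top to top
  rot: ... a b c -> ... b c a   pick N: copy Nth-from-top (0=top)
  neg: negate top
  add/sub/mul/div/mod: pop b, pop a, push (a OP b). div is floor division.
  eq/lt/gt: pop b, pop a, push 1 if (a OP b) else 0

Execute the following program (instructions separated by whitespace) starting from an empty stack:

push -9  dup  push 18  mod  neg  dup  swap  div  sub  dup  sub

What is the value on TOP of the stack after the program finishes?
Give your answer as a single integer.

Answer: 0

Derivation:
After 'push -9': [-9]
After 'dup': [-9, -9]
After 'push 18': [-9, -9, 18]
After 'mod': [-9, 9]
After 'neg': [-9, -9]
After 'dup': [-9, -9, -9]
After 'swap': [-9, -9, -9]
After 'div': [-9, 1]
After 'sub': [-10]
After 'dup': [-10, -10]
After 'sub': [0]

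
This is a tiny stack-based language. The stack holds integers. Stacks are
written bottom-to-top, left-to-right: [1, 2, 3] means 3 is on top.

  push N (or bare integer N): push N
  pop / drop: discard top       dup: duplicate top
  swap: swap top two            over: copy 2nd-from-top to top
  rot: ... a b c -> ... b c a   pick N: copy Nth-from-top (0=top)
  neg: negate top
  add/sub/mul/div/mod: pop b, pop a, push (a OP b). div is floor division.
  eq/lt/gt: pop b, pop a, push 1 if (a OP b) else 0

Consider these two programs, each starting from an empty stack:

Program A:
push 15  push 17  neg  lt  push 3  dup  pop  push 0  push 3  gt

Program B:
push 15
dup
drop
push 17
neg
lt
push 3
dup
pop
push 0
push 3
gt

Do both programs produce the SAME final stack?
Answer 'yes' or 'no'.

Answer: yes

Derivation:
Program A trace:
  After 'push 15': [15]
  After 'push 17': [15, 17]
  After 'neg': [15, -17]
  After 'lt': [0]
  After 'push 3': [0, 3]
  After 'dup': [0, 3, 3]
  After 'pop': [0, 3]
  After 'push 0': [0, 3, 0]
  After 'push 3': [0, 3, 0, 3]
  After 'gt': [0, 3, 0]
Program A final stack: [0, 3, 0]

Program B trace:
  After 'push 15': [15]
  After 'dup': [15, 15]
  After 'drop': [15]
  After 'push 17': [15, 17]
  After 'neg': [15, -17]
  After 'lt': [0]
  After 'push 3': [0, 3]
  After 'dup': [0, 3, 3]
  After 'pop': [0, 3]
  After 'push 0': [0, 3, 0]
  After 'push 3': [0, 3, 0, 3]
  After 'gt': [0, 3, 0]
Program B final stack: [0, 3, 0]
Same: yes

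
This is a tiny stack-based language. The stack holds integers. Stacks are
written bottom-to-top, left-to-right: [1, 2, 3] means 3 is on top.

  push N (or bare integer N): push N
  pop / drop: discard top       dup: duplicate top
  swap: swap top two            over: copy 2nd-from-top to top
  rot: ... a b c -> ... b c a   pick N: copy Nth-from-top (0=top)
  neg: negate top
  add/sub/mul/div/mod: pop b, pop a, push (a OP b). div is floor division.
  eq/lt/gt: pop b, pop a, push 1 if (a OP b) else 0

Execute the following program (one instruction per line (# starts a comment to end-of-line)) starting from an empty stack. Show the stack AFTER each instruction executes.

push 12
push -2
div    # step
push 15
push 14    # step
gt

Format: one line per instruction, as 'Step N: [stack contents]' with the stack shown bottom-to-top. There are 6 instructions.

Step 1: [12]
Step 2: [12, -2]
Step 3: [-6]
Step 4: [-6, 15]
Step 5: [-6, 15, 14]
Step 6: [-6, 1]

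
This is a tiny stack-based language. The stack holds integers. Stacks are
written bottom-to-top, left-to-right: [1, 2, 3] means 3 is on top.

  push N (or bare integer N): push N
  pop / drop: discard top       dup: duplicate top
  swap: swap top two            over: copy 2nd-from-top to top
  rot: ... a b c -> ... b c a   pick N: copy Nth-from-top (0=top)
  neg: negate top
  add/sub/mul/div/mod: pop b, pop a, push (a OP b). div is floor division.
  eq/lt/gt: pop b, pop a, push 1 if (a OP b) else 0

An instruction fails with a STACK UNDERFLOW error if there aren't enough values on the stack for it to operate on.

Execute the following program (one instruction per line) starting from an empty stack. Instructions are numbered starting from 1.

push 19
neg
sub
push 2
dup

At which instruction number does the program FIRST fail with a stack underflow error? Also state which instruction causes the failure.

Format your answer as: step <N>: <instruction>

Answer: step 3: sub

Derivation:
Step 1 ('push 19'): stack = [19], depth = 1
Step 2 ('neg'): stack = [-19], depth = 1
Step 3 ('sub'): needs 2 value(s) but depth is 1 — STACK UNDERFLOW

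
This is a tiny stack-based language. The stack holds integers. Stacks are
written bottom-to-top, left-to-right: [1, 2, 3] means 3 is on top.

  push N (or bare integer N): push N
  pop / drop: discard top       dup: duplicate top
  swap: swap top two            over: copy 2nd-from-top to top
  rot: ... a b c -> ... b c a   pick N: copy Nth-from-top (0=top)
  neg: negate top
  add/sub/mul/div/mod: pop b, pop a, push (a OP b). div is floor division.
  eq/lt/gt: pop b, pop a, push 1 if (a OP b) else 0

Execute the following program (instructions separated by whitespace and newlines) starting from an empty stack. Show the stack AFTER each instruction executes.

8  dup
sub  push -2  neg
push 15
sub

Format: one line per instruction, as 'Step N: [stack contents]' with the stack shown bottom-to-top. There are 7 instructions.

Step 1: [8]
Step 2: [8, 8]
Step 3: [0]
Step 4: [0, -2]
Step 5: [0, 2]
Step 6: [0, 2, 15]
Step 7: [0, -13]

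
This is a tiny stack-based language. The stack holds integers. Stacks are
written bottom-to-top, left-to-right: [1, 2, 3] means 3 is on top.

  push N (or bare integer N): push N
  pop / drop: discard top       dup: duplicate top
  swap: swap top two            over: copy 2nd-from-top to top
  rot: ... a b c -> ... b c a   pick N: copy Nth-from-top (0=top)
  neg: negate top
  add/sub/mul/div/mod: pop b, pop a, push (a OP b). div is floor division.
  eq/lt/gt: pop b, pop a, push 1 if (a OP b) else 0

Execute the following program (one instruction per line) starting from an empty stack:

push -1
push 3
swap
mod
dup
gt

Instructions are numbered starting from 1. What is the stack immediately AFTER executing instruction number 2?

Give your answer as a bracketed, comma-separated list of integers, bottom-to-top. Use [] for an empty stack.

Answer: [-1, 3]

Derivation:
Step 1 ('push -1'): [-1]
Step 2 ('push 3'): [-1, 3]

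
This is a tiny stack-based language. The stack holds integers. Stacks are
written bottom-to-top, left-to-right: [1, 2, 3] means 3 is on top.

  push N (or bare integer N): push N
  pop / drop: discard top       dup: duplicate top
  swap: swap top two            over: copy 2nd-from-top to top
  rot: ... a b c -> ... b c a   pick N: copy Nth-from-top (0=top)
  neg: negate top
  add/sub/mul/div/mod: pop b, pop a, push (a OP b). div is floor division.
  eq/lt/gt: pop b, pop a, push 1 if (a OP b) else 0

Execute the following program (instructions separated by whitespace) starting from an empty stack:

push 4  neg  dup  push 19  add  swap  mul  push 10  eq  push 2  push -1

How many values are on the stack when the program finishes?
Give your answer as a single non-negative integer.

Answer: 3

Derivation:
After 'push 4': stack = [4] (depth 1)
After 'neg': stack = [-4] (depth 1)
After 'dup': stack = [-4, -4] (depth 2)
After 'push 19': stack = [-4, -4, 19] (depth 3)
After 'add': stack = [-4, 15] (depth 2)
After 'swap': stack = [15, -4] (depth 2)
After 'mul': stack = [-60] (depth 1)
After 'push 10': stack = [-60, 10] (depth 2)
After 'eq': stack = [0] (depth 1)
After 'push 2': stack = [0, 2] (depth 2)
After 'push -1': stack = [0, 2, -1] (depth 3)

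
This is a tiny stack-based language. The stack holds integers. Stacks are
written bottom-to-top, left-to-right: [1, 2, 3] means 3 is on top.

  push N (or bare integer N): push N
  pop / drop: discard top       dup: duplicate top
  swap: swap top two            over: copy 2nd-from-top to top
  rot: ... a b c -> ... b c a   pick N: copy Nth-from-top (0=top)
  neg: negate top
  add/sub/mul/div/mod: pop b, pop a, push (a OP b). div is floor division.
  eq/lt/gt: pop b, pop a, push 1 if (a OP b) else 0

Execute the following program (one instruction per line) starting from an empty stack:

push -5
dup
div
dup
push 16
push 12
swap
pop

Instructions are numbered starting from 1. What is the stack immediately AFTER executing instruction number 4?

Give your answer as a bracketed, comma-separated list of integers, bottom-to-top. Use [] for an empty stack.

Answer: [1, 1]

Derivation:
Step 1 ('push -5'): [-5]
Step 2 ('dup'): [-5, -5]
Step 3 ('div'): [1]
Step 4 ('dup'): [1, 1]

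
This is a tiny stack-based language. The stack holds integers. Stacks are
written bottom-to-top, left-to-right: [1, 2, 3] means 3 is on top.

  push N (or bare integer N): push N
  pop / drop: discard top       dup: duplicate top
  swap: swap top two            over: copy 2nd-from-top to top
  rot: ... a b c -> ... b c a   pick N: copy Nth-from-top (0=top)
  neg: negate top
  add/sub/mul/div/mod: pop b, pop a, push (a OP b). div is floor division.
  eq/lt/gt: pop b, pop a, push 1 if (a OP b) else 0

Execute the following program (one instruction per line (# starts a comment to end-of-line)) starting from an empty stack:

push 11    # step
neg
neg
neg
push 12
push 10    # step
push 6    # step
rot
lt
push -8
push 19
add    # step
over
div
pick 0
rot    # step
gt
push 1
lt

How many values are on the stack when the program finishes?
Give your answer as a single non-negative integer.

After 'push 11': stack = [11] (depth 1)
After 'neg': stack = [-11] (depth 1)
After 'neg': stack = [11] (depth 1)
After 'neg': stack = [-11] (depth 1)
After 'push 12': stack = [-11, 12] (depth 2)
After 'push 10': stack = [-11, 12, 10] (depth 3)
After 'push 6': stack = [-11, 12, 10, 6] (depth 4)
After 'rot': stack = [-11, 10, 6, 12] (depth 4)
After 'lt': stack = [-11, 10, 1] (depth 3)
After 'push -8': stack = [-11, 10, 1, -8] (depth 4)
After 'push 19': stack = [-11, 10, 1, -8, 19] (depth 5)
After 'add': stack = [-11, 10, 1, 11] (depth 4)
After 'over': stack = [-11, 10, 1, 11, 1] (depth 5)
After 'div': stack = [-11, 10, 1, 11] (depth 4)
After 'pick 0': stack = [-11, 10, 1, 11, 11] (depth 5)
After 'rot': stack = [-11, 10, 11, 11, 1] (depth 5)
After 'gt': stack = [-11, 10, 11, 1] (depth 4)
After 'push 1': stack = [-11, 10, 11, 1, 1] (depth 5)
After 'lt': stack = [-11, 10, 11, 0] (depth 4)

Answer: 4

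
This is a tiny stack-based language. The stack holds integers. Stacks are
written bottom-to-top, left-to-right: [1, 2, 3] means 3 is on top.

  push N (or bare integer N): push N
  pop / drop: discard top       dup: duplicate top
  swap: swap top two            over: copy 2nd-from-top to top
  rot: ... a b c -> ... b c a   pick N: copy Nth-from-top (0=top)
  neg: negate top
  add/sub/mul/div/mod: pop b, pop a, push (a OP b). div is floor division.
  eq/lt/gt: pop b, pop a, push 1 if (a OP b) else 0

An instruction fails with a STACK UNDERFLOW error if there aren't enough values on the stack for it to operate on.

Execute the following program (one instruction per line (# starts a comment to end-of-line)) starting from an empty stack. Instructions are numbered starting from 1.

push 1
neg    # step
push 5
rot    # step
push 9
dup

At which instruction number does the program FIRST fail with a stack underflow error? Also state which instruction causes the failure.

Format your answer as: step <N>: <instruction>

Answer: step 4: rot

Derivation:
Step 1 ('push 1'): stack = [1], depth = 1
Step 2 ('neg'): stack = [-1], depth = 1
Step 3 ('push 5'): stack = [-1, 5], depth = 2
Step 4 ('rot'): needs 3 value(s) but depth is 2 — STACK UNDERFLOW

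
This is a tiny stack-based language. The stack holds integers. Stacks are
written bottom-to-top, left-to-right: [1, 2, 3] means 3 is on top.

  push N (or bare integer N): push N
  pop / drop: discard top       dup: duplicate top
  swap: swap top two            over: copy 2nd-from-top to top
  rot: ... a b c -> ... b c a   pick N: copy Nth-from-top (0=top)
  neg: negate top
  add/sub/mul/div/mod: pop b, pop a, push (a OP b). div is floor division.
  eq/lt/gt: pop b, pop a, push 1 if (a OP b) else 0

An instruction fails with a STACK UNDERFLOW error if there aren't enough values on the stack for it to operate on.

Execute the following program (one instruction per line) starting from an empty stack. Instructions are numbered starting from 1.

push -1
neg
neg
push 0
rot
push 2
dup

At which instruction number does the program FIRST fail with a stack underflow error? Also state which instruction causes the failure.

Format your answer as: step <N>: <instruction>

Answer: step 5: rot

Derivation:
Step 1 ('push -1'): stack = [-1], depth = 1
Step 2 ('neg'): stack = [1], depth = 1
Step 3 ('neg'): stack = [-1], depth = 1
Step 4 ('push 0'): stack = [-1, 0], depth = 2
Step 5 ('rot'): needs 3 value(s) but depth is 2 — STACK UNDERFLOW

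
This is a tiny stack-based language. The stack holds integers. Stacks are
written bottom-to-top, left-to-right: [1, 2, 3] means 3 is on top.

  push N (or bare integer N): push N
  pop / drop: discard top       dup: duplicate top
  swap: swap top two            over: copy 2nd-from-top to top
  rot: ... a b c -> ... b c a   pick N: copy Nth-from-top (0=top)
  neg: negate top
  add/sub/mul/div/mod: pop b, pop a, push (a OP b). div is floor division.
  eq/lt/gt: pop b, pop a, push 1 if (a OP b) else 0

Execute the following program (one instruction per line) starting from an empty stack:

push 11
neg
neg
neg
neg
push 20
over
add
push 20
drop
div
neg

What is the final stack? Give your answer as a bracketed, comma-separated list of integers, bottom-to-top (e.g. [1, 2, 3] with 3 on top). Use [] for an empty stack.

After 'push 11': [11]
After 'neg': [-11]
After 'neg': [11]
After 'neg': [-11]
After 'neg': [11]
After 'push 20': [11, 20]
After 'over': [11, 20, 11]
After 'add': [11, 31]
After 'push 20': [11, 31, 20]
After 'drop': [11, 31]
After 'div': [0]
After 'neg': [0]

Answer: [0]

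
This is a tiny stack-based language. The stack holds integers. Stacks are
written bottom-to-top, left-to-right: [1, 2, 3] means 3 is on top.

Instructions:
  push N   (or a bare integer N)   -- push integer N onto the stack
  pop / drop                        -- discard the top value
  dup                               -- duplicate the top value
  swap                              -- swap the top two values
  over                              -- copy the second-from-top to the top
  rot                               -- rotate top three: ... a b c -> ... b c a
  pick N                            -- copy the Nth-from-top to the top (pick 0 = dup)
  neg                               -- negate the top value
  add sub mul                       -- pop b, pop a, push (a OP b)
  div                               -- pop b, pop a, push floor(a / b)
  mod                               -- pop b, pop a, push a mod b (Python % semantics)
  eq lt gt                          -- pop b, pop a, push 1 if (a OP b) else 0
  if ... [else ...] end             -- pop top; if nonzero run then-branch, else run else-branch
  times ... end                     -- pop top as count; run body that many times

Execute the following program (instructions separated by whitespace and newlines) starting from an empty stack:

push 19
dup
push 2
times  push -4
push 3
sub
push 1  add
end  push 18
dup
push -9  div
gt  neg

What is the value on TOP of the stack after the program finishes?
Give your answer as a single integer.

Answer: -1

Derivation:
After 'push 19': [19]
After 'dup': [19, 19]
After 'push 2': [19, 19, 2]
After 'times': [19, 19]
After 'push -4': [19, 19, -4]
After 'push 3': [19, 19, -4, 3]
After 'sub': [19, 19, -7]
After 'push 1': [19, 19, -7, 1]
After 'add': [19, 19, -6]
After 'push -4': [19, 19, -6, -4]
After 'push 3': [19, 19, -6, -4, 3]
After 'sub': [19, 19, -6, -7]
After 'push 1': [19, 19, -6, -7, 1]
After 'add': [19, 19, -6, -6]
After 'push 18': [19, 19, -6, -6, 18]
After 'dup': [19, 19, -6, -6, 18, 18]
After 'push -9': [19, 19, -6, -6, 18, 18, -9]
After 'div': [19, 19, -6, -6, 18, -2]
After 'gt': [19, 19, -6, -6, 1]
After 'neg': [19, 19, -6, -6, -1]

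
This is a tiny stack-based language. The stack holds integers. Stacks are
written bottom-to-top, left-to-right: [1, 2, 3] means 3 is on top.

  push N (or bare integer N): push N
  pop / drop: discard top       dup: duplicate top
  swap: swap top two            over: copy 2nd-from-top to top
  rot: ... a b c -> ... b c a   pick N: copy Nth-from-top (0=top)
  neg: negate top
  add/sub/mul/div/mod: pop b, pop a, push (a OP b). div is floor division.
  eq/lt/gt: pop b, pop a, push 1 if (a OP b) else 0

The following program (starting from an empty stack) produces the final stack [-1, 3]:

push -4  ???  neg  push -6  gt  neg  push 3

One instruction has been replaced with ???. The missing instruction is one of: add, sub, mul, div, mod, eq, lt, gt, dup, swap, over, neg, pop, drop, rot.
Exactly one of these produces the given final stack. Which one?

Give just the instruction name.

Answer: neg

Derivation:
Stack before ???: [-4]
Stack after ???:  [4]
The instruction that transforms [-4] -> [4] is: neg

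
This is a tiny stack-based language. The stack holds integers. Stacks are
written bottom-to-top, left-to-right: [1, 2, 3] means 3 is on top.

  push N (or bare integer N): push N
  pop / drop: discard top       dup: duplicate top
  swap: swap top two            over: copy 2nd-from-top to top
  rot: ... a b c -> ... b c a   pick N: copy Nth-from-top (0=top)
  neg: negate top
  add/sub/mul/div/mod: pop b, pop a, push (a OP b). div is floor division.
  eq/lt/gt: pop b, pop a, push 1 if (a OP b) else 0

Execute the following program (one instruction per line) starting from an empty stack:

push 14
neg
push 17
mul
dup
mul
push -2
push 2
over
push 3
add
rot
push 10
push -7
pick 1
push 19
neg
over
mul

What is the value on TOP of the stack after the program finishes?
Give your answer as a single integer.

After 'push 14': [14]
After 'neg': [-14]
After 'push 17': [-14, 17]
After 'mul': [-238]
After 'dup': [-238, -238]
After 'mul': [56644]
After 'push -2': [56644, -2]
After 'push 2': [56644, -2, 2]
After 'over': [56644, -2, 2, -2]
After 'push 3': [56644, -2, 2, -2, 3]
After 'add': [56644, -2, 2, 1]
After 'rot': [56644, 2, 1, -2]
After 'push 10': [56644, 2, 1, -2, 10]
After 'push -7': [56644, 2, 1, -2, 10, -7]
After 'pick 1': [56644, 2, 1, -2, 10, -7, 10]
After 'push 19': [56644, 2, 1, -2, 10, -7, 10, 19]
After 'neg': [56644, 2, 1, -2, 10, -7, 10, -19]
After 'over': [56644, 2, 1, -2, 10, -7, 10, -19, 10]
After 'mul': [56644, 2, 1, -2, 10, -7, 10, -190]

Answer: -190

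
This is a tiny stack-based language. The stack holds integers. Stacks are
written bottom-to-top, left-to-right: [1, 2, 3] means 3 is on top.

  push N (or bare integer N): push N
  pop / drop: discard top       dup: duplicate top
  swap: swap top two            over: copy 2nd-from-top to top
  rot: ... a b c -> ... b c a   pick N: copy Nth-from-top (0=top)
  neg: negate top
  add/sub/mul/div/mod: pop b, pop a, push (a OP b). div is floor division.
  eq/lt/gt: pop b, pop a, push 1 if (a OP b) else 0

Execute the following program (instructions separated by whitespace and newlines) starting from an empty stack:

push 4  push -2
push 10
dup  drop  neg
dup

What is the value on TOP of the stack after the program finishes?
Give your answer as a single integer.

After 'push 4': [4]
After 'push -2': [4, -2]
After 'push 10': [4, -2, 10]
After 'dup': [4, -2, 10, 10]
After 'drop': [4, -2, 10]
After 'neg': [4, -2, -10]
After 'dup': [4, -2, -10, -10]

Answer: -10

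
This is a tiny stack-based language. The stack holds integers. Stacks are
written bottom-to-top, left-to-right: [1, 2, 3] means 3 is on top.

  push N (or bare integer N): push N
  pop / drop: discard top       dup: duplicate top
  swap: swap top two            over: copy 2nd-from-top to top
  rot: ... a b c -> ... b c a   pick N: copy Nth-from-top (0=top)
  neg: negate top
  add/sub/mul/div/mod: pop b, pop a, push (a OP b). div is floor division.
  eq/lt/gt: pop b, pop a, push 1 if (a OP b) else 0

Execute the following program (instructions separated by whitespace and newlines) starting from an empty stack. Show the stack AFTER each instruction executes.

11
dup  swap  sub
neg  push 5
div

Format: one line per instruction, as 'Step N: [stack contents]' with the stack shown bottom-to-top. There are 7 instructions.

Step 1: [11]
Step 2: [11, 11]
Step 3: [11, 11]
Step 4: [0]
Step 5: [0]
Step 6: [0, 5]
Step 7: [0]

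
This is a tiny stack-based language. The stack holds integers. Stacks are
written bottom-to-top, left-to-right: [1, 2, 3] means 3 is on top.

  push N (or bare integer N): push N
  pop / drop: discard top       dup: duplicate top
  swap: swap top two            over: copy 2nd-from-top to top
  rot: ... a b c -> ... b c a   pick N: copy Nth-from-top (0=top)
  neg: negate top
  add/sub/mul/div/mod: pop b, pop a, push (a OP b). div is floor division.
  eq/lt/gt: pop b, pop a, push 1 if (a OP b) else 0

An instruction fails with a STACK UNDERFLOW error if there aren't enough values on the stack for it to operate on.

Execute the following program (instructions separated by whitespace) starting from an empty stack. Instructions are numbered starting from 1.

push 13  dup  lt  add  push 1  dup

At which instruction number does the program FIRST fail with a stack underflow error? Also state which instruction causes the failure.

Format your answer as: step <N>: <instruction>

Answer: step 4: add

Derivation:
Step 1 ('push 13'): stack = [13], depth = 1
Step 2 ('dup'): stack = [13, 13], depth = 2
Step 3 ('lt'): stack = [0], depth = 1
Step 4 ('add'): needs 2 value(s) but depth is 1 — STACK UNDERFLOW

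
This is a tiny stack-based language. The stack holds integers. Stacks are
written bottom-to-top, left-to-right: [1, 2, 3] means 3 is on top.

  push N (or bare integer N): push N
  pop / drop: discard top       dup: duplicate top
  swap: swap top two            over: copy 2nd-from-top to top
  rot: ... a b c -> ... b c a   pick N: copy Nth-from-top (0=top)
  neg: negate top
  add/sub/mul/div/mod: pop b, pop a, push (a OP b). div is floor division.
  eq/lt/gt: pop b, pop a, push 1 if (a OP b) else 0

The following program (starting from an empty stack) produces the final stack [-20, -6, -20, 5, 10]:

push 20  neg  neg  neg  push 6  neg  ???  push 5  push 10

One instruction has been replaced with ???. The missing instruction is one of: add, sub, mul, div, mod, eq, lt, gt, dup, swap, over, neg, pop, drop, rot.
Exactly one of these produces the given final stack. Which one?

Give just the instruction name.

Stack before ???: [-20, -6]
Stack after ???:  [-20, -6, -20]
The instruction that transforms [-20, -6] -> [-20, -6, -20] is: over

Answer: over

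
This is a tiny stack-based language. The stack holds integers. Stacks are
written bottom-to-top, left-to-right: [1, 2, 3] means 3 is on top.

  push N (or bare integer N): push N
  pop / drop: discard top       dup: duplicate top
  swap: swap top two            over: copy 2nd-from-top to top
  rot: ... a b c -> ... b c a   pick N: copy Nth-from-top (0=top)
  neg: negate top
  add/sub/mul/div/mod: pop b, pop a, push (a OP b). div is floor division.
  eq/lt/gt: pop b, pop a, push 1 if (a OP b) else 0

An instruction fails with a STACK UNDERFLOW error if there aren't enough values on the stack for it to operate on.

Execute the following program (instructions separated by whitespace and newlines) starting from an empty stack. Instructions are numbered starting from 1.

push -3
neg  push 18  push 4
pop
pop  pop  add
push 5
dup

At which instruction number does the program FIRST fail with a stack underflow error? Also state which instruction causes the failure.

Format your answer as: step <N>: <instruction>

Answer: step 8: add

Derivation:
Step 1 ('push -3'): stack = [-3], depth = 1
Step 2 ('neg'): stack = [3], depth = 1
Step 3 ('push 18'): stack = [3, 18], depth = 2
Step 4 ('push 4'): stack = [3, 18, 4], depth = 3
Step 5 ('pop'): stack = [3, 18], depth = 2
Step 6 ('pop'): stack = [3], depth = 1
Step 7 ('pop'): stack = [], depth = 0
Step 8 ('add'): needs 2 value(s) but depth is 0 — STACK UNDERFLOW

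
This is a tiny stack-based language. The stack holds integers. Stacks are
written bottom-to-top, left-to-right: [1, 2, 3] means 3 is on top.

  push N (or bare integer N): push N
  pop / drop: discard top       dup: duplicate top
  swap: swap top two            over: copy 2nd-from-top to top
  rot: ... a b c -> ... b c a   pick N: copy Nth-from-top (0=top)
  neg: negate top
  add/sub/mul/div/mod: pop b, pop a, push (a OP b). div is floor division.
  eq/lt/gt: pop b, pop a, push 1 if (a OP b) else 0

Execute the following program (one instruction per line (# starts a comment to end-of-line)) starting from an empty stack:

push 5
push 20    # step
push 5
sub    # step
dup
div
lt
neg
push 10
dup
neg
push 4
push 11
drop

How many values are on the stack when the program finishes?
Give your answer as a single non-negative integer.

After 'push 5': stack = [5] (depth 1)
After 'push 20': stack = [5, 20] (depth 2)
After 'push 5': stack = [5, 20, 5] (depth 3)
After 'sub': stack = [5, 15] (depth 2)
After 'dup': stack = [5, 15, 15] (depth 3)
After 'div': stack = [5, 1] (depth 2)
After 'lt': stack = [0] (depth 1)
After 'neg': stack = [0] (depth 1)
After 'push 10': stack = [0, 10] (depth 2)
After 'dup': stack = [0, 10, 10] (depth 3)
After 'neg': stack = [0, 10, -10] (depth 3)
After 'push 4': stack = [0, 10, -10, 4] (depth 4)
After 'push 11': stack = [0, 10, -10, 4, 11] (depth 5)
After 'drop': stack = [0, 10, -10, 4] (depth 4)

Answer: 4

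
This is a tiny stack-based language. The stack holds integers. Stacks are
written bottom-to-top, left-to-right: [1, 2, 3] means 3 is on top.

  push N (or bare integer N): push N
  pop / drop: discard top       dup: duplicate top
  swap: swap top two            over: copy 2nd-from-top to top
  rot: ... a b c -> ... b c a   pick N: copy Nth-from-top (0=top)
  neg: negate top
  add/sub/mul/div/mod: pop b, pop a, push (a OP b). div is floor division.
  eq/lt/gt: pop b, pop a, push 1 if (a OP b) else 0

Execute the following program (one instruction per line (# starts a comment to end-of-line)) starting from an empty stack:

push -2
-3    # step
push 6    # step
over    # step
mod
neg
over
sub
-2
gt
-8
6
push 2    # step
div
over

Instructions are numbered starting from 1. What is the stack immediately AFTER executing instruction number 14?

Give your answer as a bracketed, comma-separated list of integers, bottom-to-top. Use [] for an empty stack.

Step 1 ('push -2'): [-2]
Step 2 ('-3'): [-2, -3]
Step 3 ('push 6'): [-2, -3, 6]
Step 4 ('over'): [-2, -3, 6, -3]
Step 5 ('mod'): [-2, -3, 0]
Step 6 ('neg'): [-2, -3, 0]
Step 7 ('over'): [-2, -3, 0, -3]
Step 8 ('sub'): [-2, -3, 3]
Step 9 ('-2'): [-2, -3, 3, -2]
Step 10 ('gt'): [-2, -3, 1]
Step 11 ('-8'): [-2, -3, 1, -8]
Step 12 ('6'): [-2, -3, 1, -8, 6]
Step 13 ('push 2'): [-2, -3, 1, -8, 6, 2]
Step 14 ('div'): [-2, -3, 1, -8, 3]

Answer: [-2, -3, 1, -8, 3]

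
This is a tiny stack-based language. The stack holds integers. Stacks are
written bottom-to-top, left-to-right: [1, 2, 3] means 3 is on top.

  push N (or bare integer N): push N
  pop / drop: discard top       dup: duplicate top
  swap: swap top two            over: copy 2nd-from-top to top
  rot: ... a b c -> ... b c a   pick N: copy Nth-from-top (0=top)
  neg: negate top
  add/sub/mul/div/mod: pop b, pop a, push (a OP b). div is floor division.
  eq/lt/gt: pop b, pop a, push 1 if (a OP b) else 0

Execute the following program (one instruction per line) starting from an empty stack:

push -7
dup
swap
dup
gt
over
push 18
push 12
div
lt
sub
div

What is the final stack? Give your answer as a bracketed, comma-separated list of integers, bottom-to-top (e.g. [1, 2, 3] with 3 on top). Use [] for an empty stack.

Answer: [7]

Derivation:
After 'push -7': [-7]
After 'dup': [-7, -7]
After 'swap': [-7, -7]
After 'dup': [-7, -7, -7]
After 'gt': [-7, 0]
After 'over': [-7, 0, -7]
After 'push 18': [-7, 0, -7, 18]
After 'push 12': [-7, 0, -7, 18, 12]
After 'div': [-7, 0, -7, 1]
After 'lt': [-7, 0, 1]
After 'sub': [-7, -1]
After 'div': [7]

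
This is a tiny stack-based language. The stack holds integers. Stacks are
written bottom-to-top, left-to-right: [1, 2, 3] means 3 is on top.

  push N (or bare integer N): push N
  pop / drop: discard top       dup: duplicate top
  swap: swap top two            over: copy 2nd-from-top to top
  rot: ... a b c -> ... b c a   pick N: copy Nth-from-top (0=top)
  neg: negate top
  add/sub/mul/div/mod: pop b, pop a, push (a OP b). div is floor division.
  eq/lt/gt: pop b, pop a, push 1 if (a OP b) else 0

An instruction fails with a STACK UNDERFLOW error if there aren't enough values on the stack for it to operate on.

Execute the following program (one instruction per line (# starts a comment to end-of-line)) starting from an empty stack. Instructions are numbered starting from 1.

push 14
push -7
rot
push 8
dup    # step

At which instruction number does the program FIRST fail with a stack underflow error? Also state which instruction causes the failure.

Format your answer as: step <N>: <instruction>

Answer: step 3: rot

Derivation:
Step 1 ('push 14'): stack = [14], depth = 1
Step 2 ('push -7'): stack = [14, -7], depth = 2
Step 3 ('rot'): needs 3 value(s) but depth is 2 — STACK UNDERFLOW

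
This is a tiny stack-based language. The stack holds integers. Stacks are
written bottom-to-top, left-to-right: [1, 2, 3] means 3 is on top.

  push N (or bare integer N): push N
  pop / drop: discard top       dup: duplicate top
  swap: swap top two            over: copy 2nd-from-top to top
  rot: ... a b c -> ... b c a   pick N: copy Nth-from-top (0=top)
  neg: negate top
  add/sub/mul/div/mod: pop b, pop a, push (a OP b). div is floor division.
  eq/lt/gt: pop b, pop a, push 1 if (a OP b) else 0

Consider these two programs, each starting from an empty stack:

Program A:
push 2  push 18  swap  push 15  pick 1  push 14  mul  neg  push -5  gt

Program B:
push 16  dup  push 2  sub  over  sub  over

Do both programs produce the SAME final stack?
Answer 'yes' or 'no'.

Program A trace:
  After 'push 2': [2]
  After 'push 18': [2, 18]
  After 'swap': [18, 2]
  After 'push 15': [18, 2, 15]
  After 'pick 1': [18, 2, 15, 2]
  After 'push 14': [18, 2, 15, 2, 14]
  After 'mul': [18, 2, 15, 28]
  After 'neg': [18, 2, 15, -28]
  After 'push -5': [18, 2, 15, -28, -5]
  After 'gt': [18, 2, 15, 0]
Program A final stack: [18, 2, 15, 0]

Program B trace:
  After 'push 16': [16]
  After 'dup': [16, 16]
  After 'push 2': [16, 16, 2]
  After 'sub': [16, 14]
  After 'over': [16, 14, 16]
  After 'sub': [16, -2]
  After 'over': [16, -2, 16]
Program B final stack: [16, -2, 16]
Same: no

Answer: no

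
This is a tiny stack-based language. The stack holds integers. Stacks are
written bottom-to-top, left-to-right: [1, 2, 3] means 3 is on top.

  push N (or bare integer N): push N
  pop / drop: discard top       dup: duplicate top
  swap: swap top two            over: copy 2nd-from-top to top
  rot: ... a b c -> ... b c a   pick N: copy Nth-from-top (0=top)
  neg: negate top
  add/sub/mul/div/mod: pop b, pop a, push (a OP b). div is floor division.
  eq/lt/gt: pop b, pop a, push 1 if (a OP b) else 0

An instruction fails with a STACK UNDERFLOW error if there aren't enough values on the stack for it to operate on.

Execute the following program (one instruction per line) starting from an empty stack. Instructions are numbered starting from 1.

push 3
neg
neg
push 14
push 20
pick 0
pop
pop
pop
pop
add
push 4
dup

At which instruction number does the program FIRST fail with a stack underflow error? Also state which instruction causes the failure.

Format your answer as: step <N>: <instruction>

Answer: step 11: add

Derivation:
Step 1 ('push 3'): stack = [3], depth = 1
Step 2 ('neg'): stack = [-3], depth = 1
Step 3 ('neg'): stack = [3], depth = 1
Step 4 ('push 14'): stack = [3, 14], depth = 2
Step 5 ('push 20'): stack = [3, 14, 20], depth = 3
Step 6 ('pick 0'): stack = [3, 14, 20, 20], depth = 4
Step 7 ('pop'): stack = [3, 14, 20], depth = 3
Step 8 ('pop'): stack = [3, 14], depth = 2
Step 9 ('pop'): stack = [3], depth = 1
Step 10 ('pop'): stack = [], depth = 0
Step 11 ('add'): needs 2 value(s) but depth is 0 — STACK UNDERFLOW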